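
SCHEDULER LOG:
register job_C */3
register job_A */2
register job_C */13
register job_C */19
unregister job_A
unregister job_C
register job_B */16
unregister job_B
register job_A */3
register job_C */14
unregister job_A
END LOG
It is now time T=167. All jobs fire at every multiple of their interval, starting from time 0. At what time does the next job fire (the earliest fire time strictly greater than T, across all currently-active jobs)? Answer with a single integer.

Op 1: register job_C */3 -> active={job_C:*/3}
Op 2: register job_A */2 -> active={job_A:*/2, job_C:*/3}
Op 3: register job_C */13 -> active={job_A:*/2, job_C:*/13}
Op 4: register job_C */19 -> active={job_A:*/2, job_C:*/19}
Op 5: unregister job_A -> active={job_C:*/19}
Op 6: unregister job_C -> active={}
Op 7: register job_B */16 -> active={job_B:*/16}
Op 8: unregister job_B -> active={}
Op 9: register job_A */3 -> active={job_A:*/3}
Op 10: register job_C */14 -> active={job_A:*/3, job_C:*/14}
Op 11: unregister job_A -> active={job_C:*/14}
  job_C: interval 14, next fire after T=167 is 168
Earliest fire time = 168 (job job_C)

Answer: 168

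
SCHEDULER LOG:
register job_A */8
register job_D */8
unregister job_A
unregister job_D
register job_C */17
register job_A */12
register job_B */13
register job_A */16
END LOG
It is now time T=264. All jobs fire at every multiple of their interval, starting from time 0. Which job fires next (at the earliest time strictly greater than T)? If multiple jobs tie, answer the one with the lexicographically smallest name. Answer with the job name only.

Answer: job_A

Derivation:
Op 1: register job_A */8 -> active={job_A:*/8}
Op 2: register job_D */8 -> active={job_A:*/8, job_D:*/8}
Op 3: unregister job_A -> active={job_D:*/8}
Op 4: unregister job_D -> active={}
Op 5: register job_C */17 -> active={job_C:*/17}
Op 6: register job_A */12 -> active={job_A:*/12, job_C:*/17}
Op 7: register job_B */13 -> active={job_A:*/12, job_B:*/13, job_C:*/17}
Op 8: register job_A */16 -> active={job_A:*/16, job_B:*/13, job_C:*/17}
  job_A: interval 16, next fire after T=264 is 272
  job_B: interval 13, next fire after T=264 is 273
  job_C: interval 17, next fire after T=264 is 272
Earliest = 272, winner (lex tiebreak) = job_A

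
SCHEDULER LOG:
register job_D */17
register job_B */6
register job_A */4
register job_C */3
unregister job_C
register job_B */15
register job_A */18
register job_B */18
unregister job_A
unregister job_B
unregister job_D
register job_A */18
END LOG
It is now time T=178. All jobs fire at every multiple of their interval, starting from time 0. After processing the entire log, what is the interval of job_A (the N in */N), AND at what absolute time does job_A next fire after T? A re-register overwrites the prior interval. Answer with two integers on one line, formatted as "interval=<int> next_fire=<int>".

Answer: interval=18 next_fire=180

Derivation:
Op 1: register job_D */17 -> active={job_D:*/17}
Op 2: register job_B */6 -> active={job_B:*/6, job_D:*/17}
Op 3: register job_A */4 -> active={job_A:*/4, job_B:*/6, job_D:*/17}
Op 4: register job_C */3 -> active={job_A:*/4, job_B:*/6, job_C:*/3, job_D:*/17}
Op 5: unregister job_C -> active={job_A:*/4, job_B:*/6, job_D:*/17}
Op 6: register job_B */15 -> active={job_A:*/4, job_B:*/15, job_D:*/17}
Op 7: register job_A */18 -> active={job_A:*/18, job_B:*/15, job_D:*/17}
Op 8: register job_B */18 -> active={job_A:*/18, job_B:*/18, job_D:*/17}
Op 9: unregister job_A -> active={job_B:*/18, job_D:*/17}
Op 10: unregister job_B -> active={job_D:*/17}
Op 11: unregister job_D -> active={}
Op 12: register job_A */18 -> active={job_A:*/18}
Final interval of job_A = 18
Next fire of job_A after T=178: (178//18+1)*18 = 180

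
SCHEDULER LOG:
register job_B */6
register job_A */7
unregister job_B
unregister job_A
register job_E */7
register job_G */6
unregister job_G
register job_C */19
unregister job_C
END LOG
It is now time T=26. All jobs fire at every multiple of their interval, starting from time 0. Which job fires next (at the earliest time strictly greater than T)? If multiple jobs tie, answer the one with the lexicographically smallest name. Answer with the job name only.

Op 1: register job_B */6 -> active={job_B:*/6}
Op 2: register job_A */7 -> active={job_A:*/7, job_B:*/6}
Op 3: unregister job_B -> active={job_A:*/7}
Op 4: unregister job_A -> active={}
Op 5: register job_E */7 -> active={job_E:*/7}
Op 6: register job_G */6 -> active={job_E:*/7, job_G:*/6}
Op 7: unregister job_G -> active={job_E:*/7}
Op 8: register job_C */19 -> active={job_C:*/19, job_E:*/7}
Op 9: unregister job_C -> active={job_E:*/7}
  job_E: interval 7, next fire after T=26 is 28
Earliest = 28, winner (lex tiebreak) = job_E

Answer: job_E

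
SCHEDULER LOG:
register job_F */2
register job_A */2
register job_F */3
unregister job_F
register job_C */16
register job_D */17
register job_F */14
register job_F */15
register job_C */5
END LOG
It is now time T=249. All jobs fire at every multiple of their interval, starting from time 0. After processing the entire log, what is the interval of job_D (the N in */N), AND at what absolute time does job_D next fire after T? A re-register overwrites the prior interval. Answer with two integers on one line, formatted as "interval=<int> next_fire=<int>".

Op 1: register job_F */2 -> active={job_F:*/2}
Op 2: register job_A */2 -> active={job_A:*/2, job_F:*/2}
Op 3: register job_F */3 -> active={job_A:*/2, job_F:*/3}
Op 4: unregister job_F -> active={job_A:*/2}
Op 5: register job_C */16 -> active={job_A:*/2, job_C:*/16}
Op 6: register job_D */17 -> active={job_A:*/2, job_C:*/16, job_D:*/17}
Op 7: register job_F */14 -> active={job_A:*/2, job_C:*/16, job_D:*/17, job_F:*/14}
Op 8: register job_F */15 -> active={job_A:*/2, job_C:*/16, job_D:*/17, job_F:*/15}
Op 9: register job_C */5 -> active={job_A:*/2, job_C:*/5, job_D:*/17, job_F:*/15}
Final interval of job_D = 17
Next fire of job_D after T=249: (249//17+1)*17 = 255

Answer: interval=17 next_fire=255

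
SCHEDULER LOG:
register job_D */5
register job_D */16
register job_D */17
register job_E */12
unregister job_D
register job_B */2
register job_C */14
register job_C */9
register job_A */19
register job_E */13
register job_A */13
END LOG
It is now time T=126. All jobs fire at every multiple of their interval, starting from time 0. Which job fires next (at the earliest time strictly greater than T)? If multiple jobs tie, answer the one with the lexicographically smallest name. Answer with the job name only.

Answer: job_B

Derivation:
Op 1: register job_D */5 -> active={job_D:*/5}
Op 2: register job_D */16 -> active={job_D:*/16}
Op 3: register job_D */17 -> active={job_D:*/17}
Op 4: register job_E */12 -> active={job_D:*/17, job_E:*/12}
Op 5: unregister job_D -> active={job_E:*/12}
Op 6: register job_B */2 -> active={job_B:*/2, job_E:*/12}
Op 7: register job_C */14 -> active={job_B:*/2, job_C:*/14, job_E:*/12}
Op 8: register job_C */9 -> active={job_B:*/2, job_C:*/9, job_E:*/12}
Op 9: register job_A */19 -> active={job_A:*/19, job_B:*/2, job_C:*/9, job_E:*/12}
Op 10: register job_E */13 -> active={job_A:*/19, job_B:*/2, job_C:*/9, job_E:*/13}
Op 11: register job_A */13 -> active={job_A:*/13, job_B:*/2, job_C:*/9, job_E:*/13}
  job_A: interval 13, next fire after T=126 is 130
  job_B: interval 2, next fire after T=126 is 128
  job_C: interval 9, next fire after T=126 is 135
  job_E: interval 13, next fire after T=126 is 130
Earliest = 128, winner (lex tiebreak) = job_B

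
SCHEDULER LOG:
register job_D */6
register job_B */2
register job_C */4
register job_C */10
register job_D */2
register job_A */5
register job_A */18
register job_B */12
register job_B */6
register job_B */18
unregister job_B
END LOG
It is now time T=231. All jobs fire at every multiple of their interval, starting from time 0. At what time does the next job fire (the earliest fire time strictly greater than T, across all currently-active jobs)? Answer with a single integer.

Answer: 232

Derivation:
Op 1: register job_D */6 -> active={job_D:*/6}
Op 2: register job_B */2 -> active={job_B:*/2, job_D:*/6}
Op 3: register job_C */4 -> active={job_B:*/2, job_C:*/4, job_D:*/6}
Op 4: register job_C */10 -> active={job_B:*/2, job_C:*/10, job_D:*/6}
Op 5: register job_D */2 -> active={job_B:*/2, job_C:*/10, job_D:*/2}
Op 6: register job_A */5 -> active={job_A:*/5, job_B:*/2, job_C:*/10, job_D:*/2}
Op 7: register job_A */18 -> active={job_A:*/18, job_B:*/2, job_C:*/10, job_D:*/2}
Op 8: register job_B */12 -> active={job_A:*/18, job_B:*/12, job_C:*/10, job_D:*/2}
Op 9: register job_B */6 -> active={job_A:*/18, job_B:*/6, job_C:*/10, job_D:*/2}
Op 10: register job_B */18 -> active={job_A:*/18, job_B:*/18, job_C:*/10, job_D:*/2}
Op 11: unregister job_B -> active={job_A:*/18, job_C:*/10, job_D:*/2}
  job_A: interval 18, next fire after T=231 is 234
  job_C: interval 10, next fire after T=231 is 240
  job_D: interval 2, next fire after T=231 is 232
Earliest fire time = 232 (job job_D)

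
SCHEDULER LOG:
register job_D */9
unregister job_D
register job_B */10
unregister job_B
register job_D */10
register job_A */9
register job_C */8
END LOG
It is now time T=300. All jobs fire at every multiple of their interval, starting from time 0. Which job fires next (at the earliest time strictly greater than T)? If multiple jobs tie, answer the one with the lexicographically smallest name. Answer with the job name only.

Op 1: register job_D */9 -> active={job_D:*/9}
Op 2: unregister job_D -> active={}
Op 3: register job_B */10 -> active={job_B:*/10}
Op 4: unregister job_B -> active={}
Op 5: register job_D */10 -> active={job_D:*/10}
Op 6: register job_A */9 -> active={job_A:*/9, job_D:*/10}
Op 7: register job_C */8 -> active={job_A:*/9, job_C:*/8, job_D:*/10}
  job_A: interval 9, next fire after T=300 is 306
  job_C: interval 8, next fire after T=300 is 304
  job_D: interval 10, next fire after T=300 is 310
Earliest = 304, winner (lex tiebreak) = job_C

Answer: job_C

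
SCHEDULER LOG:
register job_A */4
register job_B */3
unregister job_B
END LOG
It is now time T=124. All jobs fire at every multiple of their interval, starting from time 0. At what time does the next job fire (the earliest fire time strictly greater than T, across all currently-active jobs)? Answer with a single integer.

Op 1: register job_A */4 -> active={job_A:*/4}
Op 2: register job_B */3 -> active={job_A:*/4, job_B:*/3}
Op 3: unregister job_B -> active={job_A:*/4}
  job_A: interval 4, next fire after T=124 is 128
Earliest fire time = 128 (job job_A)

Answer: 128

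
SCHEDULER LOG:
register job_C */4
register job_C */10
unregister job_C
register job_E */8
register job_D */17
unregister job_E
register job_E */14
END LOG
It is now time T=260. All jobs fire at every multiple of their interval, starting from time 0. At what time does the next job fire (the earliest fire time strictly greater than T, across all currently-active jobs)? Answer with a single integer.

Answer: 266

Derivation:
Op 1: register job_C */4 -> active={job_C:*/4}
Op 2: register job_C */10 -> active={job_C:*/10}
Op 3: unregister job_C -> active={}
Op 4: register job_E */8 -> active={job_E:*/8}
Op 5: register job_D */17 -> active={job_D:*/17, job_E:*/8}
Op 6: unregister job_E -> active={job_D:*/17}
Op 7: register job_E */14 -> active={job_D:*/17, job_E:*/14}
  job_D: interval 17, next fire after T=260 is 272
  job_E: interval 14, next fire after T=260 is 266
Earliest fire time = 266 (job job_E)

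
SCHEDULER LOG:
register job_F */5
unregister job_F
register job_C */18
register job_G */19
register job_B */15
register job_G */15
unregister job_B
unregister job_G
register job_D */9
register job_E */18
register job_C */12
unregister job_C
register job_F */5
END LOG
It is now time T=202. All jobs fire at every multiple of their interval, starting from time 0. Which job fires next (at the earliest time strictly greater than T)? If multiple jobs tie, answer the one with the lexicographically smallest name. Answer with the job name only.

Op 1: register job_F */5 -> active={job_F:*/5}
Op 2: unregister job_F -> active={}
Op 3: register job_C */18 -> active={job_C:*/18}
Op 4: register job_G */19 -> active={job_C:*/18, job_G:*/19}
Op 5: register job_B */15 -> active={job_B:*/15, job_C:*/18, job_G:*/19}
Op 6: register job_G */15 -> active={job_B:*/15, job_C:*/18, job_G:*/15}
Op 7: unregister job_B -> active={job_C:*/18, job_G:*/15}
Op 8: unregister job_G -> active={job_C:*/18}
Op 9: register job_D */9 -> active={job_C:*/18, job_D:*/9}
Op 10: register job_E */18 -> active={job_C:*/18, job_D:*/9, job_E:*/18}
Op 11: register job_C */12 -> active={job_C:*/12, job_D:*/9, job_E:*/18}
Op 12: unregister job_C -> active={job_D:*/9, job_E:*/18}
Op 13: register job_F */5 -> active={job_D:*/9, job_E:*/18, job_F:*/5}
  job_D: interval 9, next fire after T=202 is 207
  job_E: interval 18, next fire after T=202 is 216
  job_F: interval 5, next fire after T=202 is 205
Earliest = 205, winner (lex tiebreak) = job_F

Answer: job_F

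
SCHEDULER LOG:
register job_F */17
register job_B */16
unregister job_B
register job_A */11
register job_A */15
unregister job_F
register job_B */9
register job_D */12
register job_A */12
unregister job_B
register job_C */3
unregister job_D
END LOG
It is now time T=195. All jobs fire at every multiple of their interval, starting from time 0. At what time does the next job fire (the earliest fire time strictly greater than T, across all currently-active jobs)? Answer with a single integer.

Op 1: register job_F */17 -> active={job_F:*/17}
Op 2: register job_B */16 -> active={job_B:*/16, job_F:*/17}
Op 3: unregister job_B -> active={job_F:*/17}
Op 4: register job_A */11 -> active={job_A:*/11, job_F:*/17}
Op 5: register job_A */15 -> active={job_A:*/15, job_F:*/17}
Op 6: unregister job_F -> active={job_A:*/15}
Op 7: register job_B */9 -> active={job_A:*/15, job_B:*/9}
Op 8: register job_D */12 -> active={job_A:*/15, job_B:*/9, job_D:*/12}
Op 9: register job_A */12 -> active={job_A:*/12, job_B:*/9, job_D:*/12}
Op 10: unregister job_B -> active={job_A:*/12, job_D:*/12}
Op 11: register job_C */3 -> active={job_A:*/12, job_C:*/3, job_D:*/12}
Op 12: unregister job_D -> active={job_A:*/12, job_C:*/3}
  job_A: interval 12, next fire after T=195 is 204
  job_C: interval 3, next fire after T=195 is 198
Earliest fire time = 198 (job job_C)

Answer: 198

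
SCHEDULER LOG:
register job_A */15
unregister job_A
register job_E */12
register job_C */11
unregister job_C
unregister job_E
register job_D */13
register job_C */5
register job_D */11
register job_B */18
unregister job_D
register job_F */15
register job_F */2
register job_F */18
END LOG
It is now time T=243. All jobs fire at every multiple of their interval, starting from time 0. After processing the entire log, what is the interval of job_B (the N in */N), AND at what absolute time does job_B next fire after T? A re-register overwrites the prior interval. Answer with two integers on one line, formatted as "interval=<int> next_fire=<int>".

Answer: interval=18 next_fire=252

Derivation:
Op 1: register job_A */15 -> active={job_A:*/15}
Op 2: unregister job_A -> active={}
Op 3: register job_E */12 -> active={job_E:*/12}
Op 4: register job_C */11 -> active={job_C:*/11, job_E:*/12}
Op 5: unregister job_C -> active={job_E:*/12}
Op 6: unregister job_E -> active={}
Op 7: register job_D */13 -> active={job_D:*/13}
Op 8: register job_C */5 -> active={job_C:*/5, job_D:*/13}
Op 9: register job_D */11 -> active={job_C:*/5, job_D:*/11}
Op 10: register job_B */18 -> active={job_B:*/18, job_C:*/5, job_D:*/11}
Op 11: unregister job_D -> active={job_B:*/18, job_C:*/5}
Op 12: register job_F */15 -> active={job_B:*/18, job_C:*/5, job_F:*/15}
Op 13: register job_F */2 -> active={job_B:*/18, job_C:*/5, job_F:*/2}
Op 14: register job_F */18 -> active={job_B:*/18, job_C:*/5, job_F:*/18}
Final interval of job_B = 18
Next fire of job_B after T=243: (243//18+1)*18 = 252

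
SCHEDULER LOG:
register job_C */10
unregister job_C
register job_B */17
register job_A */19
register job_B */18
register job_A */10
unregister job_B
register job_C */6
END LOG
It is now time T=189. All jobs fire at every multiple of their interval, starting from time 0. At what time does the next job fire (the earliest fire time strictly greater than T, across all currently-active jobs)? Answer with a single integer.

Op 1: register job_C */10 -> active={job_C:*/10}
Op 2: unregister job_C -> active={}
Op 3: register job_B */17 -> active={job_B:*/17}
Op 4: register job_A */19 -> active={job_A:*/19, job_B:*/17}
Op 5: register job_B */18 -> active={job_A:*/19, job_B:*/18}
Op 6: register job_A */10 -> active={job_A:*/10, job_B:*/18}
Op 7: unregister job_B -> active={job_A:*/10}
Op 8: register job_C */6 -> active={job_A:*/10, job_C:*/6}
  job_A: interval 10, next fire after T=189 is 190
  job_C: interval 6, next fire after T=189 is 192
Earliest fire time = 190 (job job_A)

Answer: 190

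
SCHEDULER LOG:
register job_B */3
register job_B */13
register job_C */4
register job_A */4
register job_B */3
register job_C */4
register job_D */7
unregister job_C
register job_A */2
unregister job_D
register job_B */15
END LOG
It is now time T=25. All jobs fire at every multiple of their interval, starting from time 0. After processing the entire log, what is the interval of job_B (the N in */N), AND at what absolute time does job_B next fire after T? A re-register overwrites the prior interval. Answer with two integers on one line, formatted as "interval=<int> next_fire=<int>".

Answer: interval=15 next_fire=30

Derivation:
Op 1: register job_B */3 -> active={job_B:*/3}
Op 2: register job_B */13 -> active={job_B:*/13}
Op 3: register job_C */4 -> active={job_B:*/13, job_C:*/4}
Op 4: register job_A */4 -> active={job_A:*/4, job_B:*/13, job_C:*/4}
Op 5: register job_B */3 -> active={job_A:*/4, job_B:*/3, job_C:*/4}
Op 6: register job_C */4 -> active={job_A:*/4, job_B:*/3, job_C:*/4}
Op 7: register job_D */7 -> active={job_A:*/4, job_B:*/3, job_C:*/4, job_D:*/7}
Op 8: unregister job_C -> active={job_A:*/4, job_B:*/3, job_D:*/7}
Op 9: register job_A */2 -> active={job_A:*/2, job_B:*/3, job_D:*/7}
Op 10: unregister job_D -> active={job_A:*/2, job_B:*/3}
Op 11: register job_B */15 -> active={job_A:*/2, job_B:*/15}
Final interval of job_B = 15
Next fire of job_B after T=25: (25//15+1)*15 = 30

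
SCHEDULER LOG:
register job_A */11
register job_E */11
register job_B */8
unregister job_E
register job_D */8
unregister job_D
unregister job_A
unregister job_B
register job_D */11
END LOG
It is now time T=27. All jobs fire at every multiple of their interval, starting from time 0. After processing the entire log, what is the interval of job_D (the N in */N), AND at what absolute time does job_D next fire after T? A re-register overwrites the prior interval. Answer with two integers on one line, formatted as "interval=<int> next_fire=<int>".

Answer: interval=11 next_fire=33

Derivation:
Op 1: register job_A */11 -> active={job_A:*/11}
Op 2: register job_E */11 -> active={job_A:*/11, job_E:*/11}
Op 3: register job_B */8 -> active={job_A:*/11, job_B:*/8, job_E:*/11}
Op 4: unregister job_E -> active={job_A:*/11, job_B:*/8}
Op 5: register job_D */8 -> active={job_A:*/11, job_B:*/8, job_D:*/8}
Op 6: unregister job_D -> active={job_A:*/11, job_B:*/8}
Op 7: unregister job_A -> active={job_B:*/8}
Op 8: unregister job_B -> active={}
Op 9: register job_D */11 -> active={job_D:*/11}
Final interval of job_D = 11
Next fire of job_D after T=27: (27//11+1)*11 = 33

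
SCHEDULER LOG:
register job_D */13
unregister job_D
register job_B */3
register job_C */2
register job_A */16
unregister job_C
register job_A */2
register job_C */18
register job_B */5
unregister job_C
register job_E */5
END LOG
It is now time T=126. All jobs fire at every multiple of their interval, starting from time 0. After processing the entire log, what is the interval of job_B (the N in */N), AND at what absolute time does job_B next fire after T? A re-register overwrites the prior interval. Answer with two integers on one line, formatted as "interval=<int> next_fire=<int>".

Op 1: register job_D */13 -> active={job_D:*/13}
Op 2: unregister job_D -> active={}
Op 3: register job_B */3 -> active={job_B:*/3}
Op 4: register job_C */2 -> active={job_B:*/3, job_C:*/2}
Op 5: register job_A */16 -> active={job_A:*/16, job_B:*/3, job_C:*/2}
Op 6: unregister job_C -> active={job_A:*/16, job_B:*/3}
Op 7: register job_A */2 -> active={job_A:*/2, job_B:*/3}
Op 8: register job_C */18 -> active={job_A:*/2, job_B:*/3, job_C:*/18}
Op 9: register job_B */5 -> active={job_A:*/2, job_B:*/5, job_C:*/18}
Op 10: unregister job_C -> active={job_A:*/2, job_B:*/5}
Op 11: register job_E */5 -> active={job_A:*/2, job_B:*/5, job_E:*/5}
Final interval of job_B = 5
Next fire of job_B after T=126: (126//5+1)*5 = 130

Answer: interval=5 next_fire=130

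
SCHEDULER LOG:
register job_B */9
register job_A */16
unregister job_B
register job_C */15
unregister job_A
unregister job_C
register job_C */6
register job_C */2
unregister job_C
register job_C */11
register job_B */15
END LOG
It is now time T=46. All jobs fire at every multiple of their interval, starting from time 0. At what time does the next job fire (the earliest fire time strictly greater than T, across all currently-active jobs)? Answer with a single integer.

Answer: 55

Derivation:
Op 1: register job_B */9 -> active={job_B:*/9}
Op 2: register job_A */16 -> active={job_A:*/16, job_B:*/9}
Op 3: unregister job_B -> active={job_A:*/16}
Op 4: register job_C */15 -> active={job_A:*/16, job_C:*/15}
Op 5: unregister job_A -> active={job_C:*/15}
Op 6: unregister job_C -> active={}
Op 7: register job_C */6 -> active={job_C:*/6}
Op 8: register job_C */2 -> active={job_C:*/2}
Op 9: unregister job_C -> active={}
Op 10: register job_C */11 -> active={job_C:*/11}
Op 11: register job_B */15 -> active={job_B:*/15, job_C:*/11}
  job_B: interval 15, next fire after T=46 is 60
  job_C: interval 11, next fire after T=46 is 55
Earliest fire time = 55 (job job_C)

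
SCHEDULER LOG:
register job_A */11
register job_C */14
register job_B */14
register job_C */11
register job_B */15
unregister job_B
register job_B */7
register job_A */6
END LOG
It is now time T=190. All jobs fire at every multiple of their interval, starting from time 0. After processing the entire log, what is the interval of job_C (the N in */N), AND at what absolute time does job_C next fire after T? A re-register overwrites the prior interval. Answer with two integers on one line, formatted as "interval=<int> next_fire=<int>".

Answer: interval=11 next_fire=198

Derivation:
Op 1: register job_A */11 -> active={job_A:*/11}
Op 2: register job_C */14 -> active={job_A:*/11, job_C:*/14}
Op 3: register job_B */14 -> active={job_A:*/11, job_B:*/14, job_C:*/14}
Op 4: register job_C */11 -> active={job_A:*/11, job_B:*/14, job_C:*/11}
Op 5: register job_B */15 -> active={job_A:*/11, job_B:*/15, job_C:*/11}
Op 6: unregister job_B -> active={job_A:*/11, job_C:*/11}
Op 7: register job_B */7 -> active={job_A:*/11, job_B:*/7, job_C:*/11}
Op 8: register job_A */6 -> active={job_A:*/6, job_B:*/7, job_C:*/11}
Final interval of job_C = 11
Next fire of job_C after T=190: (190//11+1)*11 = 198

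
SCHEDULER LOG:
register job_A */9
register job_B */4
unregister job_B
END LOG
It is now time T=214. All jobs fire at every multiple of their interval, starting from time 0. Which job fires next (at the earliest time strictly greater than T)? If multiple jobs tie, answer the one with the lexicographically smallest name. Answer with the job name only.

Answer: job_A

Derivation:
Op 1: register job_A */9 -> active={job_A:*/9}
Op 2: register job_B */4 -> active={job_A:*/9, job_B:*/4}
Op 3: unregister job_B -> active={job_A:*/9}
  job_A: interval 9, next fire after T=214 is 216
Earliest = 216, winner (lex tiebreak) = job_A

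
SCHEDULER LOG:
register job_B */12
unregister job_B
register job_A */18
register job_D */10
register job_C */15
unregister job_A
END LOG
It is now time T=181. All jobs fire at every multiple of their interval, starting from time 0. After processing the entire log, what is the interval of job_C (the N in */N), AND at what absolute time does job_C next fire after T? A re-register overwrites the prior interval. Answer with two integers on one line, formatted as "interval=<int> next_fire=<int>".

Answer: interval=15 next_fire=195

Derivation:
Op 1: register job_B */12 -> active={job_B:*/12}
Op 2: unregister job_B -> active={}
Op 3: register job_A */18 -> active={job_A:*/18}
Op 4: register job_D */10 -> active={job_A:*/18, job_D:*/10}
Op 5: register job_C */15 -> active={job_A:*/18, job_C:*/15, job_D:*/10}
Op 6: unregister job_A -> active={job_C:*/15, job_D:*/10}
Final interval of job_C = 15
Next fire of job_C after T=181: (181//15+1)*15 = 195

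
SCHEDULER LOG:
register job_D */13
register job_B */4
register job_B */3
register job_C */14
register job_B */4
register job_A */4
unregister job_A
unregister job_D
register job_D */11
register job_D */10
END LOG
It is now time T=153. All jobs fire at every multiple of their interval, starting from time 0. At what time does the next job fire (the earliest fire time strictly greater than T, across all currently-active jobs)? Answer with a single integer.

Answer: 154

Derivation:
Op 1: register job_D */13 -> active={job_D:*/13}
Op 2: register job_B */4 -> active={job_B:*/4, job_D:*/13}
Op 3: register job_B */3 -> active={job_B:*/3, job_D:*/13}
Op 4: register job_C */14 -> active={job_B:*/3, job_C:*/14, job_D:*/13}
Op 5: register job_B */4 -> active={job_B:*/4, job_C:*/14, job_D:*/13}
Op 6: register job_A */4 -> active={job_A:*/4, job_B:*/4, job_C:*/14, job_D:*/13}
Op 7: unregister job_A -> active={job_B:*/4, job_C:*/14, job_D:*/13}
Op 8: unregister job_D -> active={job_B:*/4, job_C:*/14}
Op 9: register job_D */11 -> active={job_B:*/4, job_C:*/14, job_D:*/11}
Op 10: register job_D */10 -> active={job_B:*/4, job_C:*/14, job_D:*/10}
  job_B: interval 4, next fire after T=153 is 156
  job_C: interval 14, next fire after T=153 is 154
  job_D: interval 10, next fire after T=153 is 160
Earliest fire time = 154 (job job_C)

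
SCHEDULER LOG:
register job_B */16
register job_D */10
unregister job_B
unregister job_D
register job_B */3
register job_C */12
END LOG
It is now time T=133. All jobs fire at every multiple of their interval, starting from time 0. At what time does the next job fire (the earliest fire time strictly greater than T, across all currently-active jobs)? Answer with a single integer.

Answer: 135

Derivation:
Op 1: register job_B */16 -> active={job_B:*/16}
Op 2: register job_D */10 -> active={job_B:*/16, job_D:*/10}
Op 3: unregister job_B -> active={job_D:*/10}
Op 4: unregister job_D -> active={}
Op 5: register job_B */3 -> active={job_B:*/3}
Op 6: register job_C */12 -> active={job_B:*/3, job_C:*/12}
  job_B: interval 3, next fire after T=133 is 135
  job_C: interval 12, next fire after T=133 is 144
Earliest fire time = 135 (job job_B)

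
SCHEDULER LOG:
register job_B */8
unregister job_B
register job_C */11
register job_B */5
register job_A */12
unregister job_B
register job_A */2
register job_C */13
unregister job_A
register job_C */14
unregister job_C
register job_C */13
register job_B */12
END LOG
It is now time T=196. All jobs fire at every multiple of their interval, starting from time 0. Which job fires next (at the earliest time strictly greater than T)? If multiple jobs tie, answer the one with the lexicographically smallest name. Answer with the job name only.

Answer: job_B

Derivation:
Op 1: register job_B */8 -> active={job_B:*/8}
Op 2: unregister job_B -> active={}
Op 3: register job_C */11 -> active={job_C:*/11}
Op 4: register job_B */5 -> active={job_B:*/5, job_C:*/11}
Op 5: register job_A */12 -> active={job_A:*/12, job_B:*/5, job_C:*/11}
Op 6: unregister job_B -> active={job_A:*/12, job_C:*/11}
Op 7: register job_A */2 -> active={job_A:*/2, job_C:*/11}
Op 8: register job_C */13 -> active={job_A:*/2, job_C:*/13}
Op 9: unregister job_A -> active={job_C:*/13}
Op 10: register job_C */14 -> active={job_C:*/14}
Op 11: unregister job_C -> active={}
Op 12: register job_C */13 -> active={job_C:*/13}
Op 13: register job_B */12 -> active={job_B:*/12, job_C:*/13}
  job_B: interval 12, next fire after T=196 is 204
  job_C: interval 13, next fire after T=196 is 208
Earliest = 204, winner (lex tiebreak) = job_B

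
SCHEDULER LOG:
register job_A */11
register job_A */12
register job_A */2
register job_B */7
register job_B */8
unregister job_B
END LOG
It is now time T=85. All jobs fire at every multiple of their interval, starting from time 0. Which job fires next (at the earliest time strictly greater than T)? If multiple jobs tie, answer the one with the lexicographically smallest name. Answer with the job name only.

Op 1: register job_A */11 -> active={job_A:*/11}
Op 2: register job_A */12 -> active={job_A:*/12}
Op 3: register job_A */2 -> active={job_A:*/2}
Op 4: register job_B */7 -> active={job_A:*/2, job_B:*/7}
Op 5: register job_B */8 -> active={job_A:*/2, job_B:*/8}
Op 6: unregister job_B -> active={job_A:*/2}
  job_A: interval 2, next fire after T=85 is 86
Earliest = 86, winner (lex tiebreak) = job_A

Answer: job_A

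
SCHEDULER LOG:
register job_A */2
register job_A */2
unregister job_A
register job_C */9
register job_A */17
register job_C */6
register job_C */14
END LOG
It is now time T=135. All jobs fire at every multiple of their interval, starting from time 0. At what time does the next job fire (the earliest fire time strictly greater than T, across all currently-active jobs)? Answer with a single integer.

Op 1: register job_A */2 -> active={job_A:*/2}
Op 2: register job_A */2 -> active={job_A:*/2}
Op 3: unregister job_A -> active={}
Op 4: register job_C */9 -> active={job_C:*/9}
Op 5: register job_A */17 -> active={job_A:*/17, job_C:*/9}
Op 6: register job_C */6 -> active={job_A:*/17, job_C:*/6}
Op 7: register job_C */14 -> active={job_A:*/17, job_C:*/14}
  job_A: interval 17, next fire after T=135 is 136
  job_C: interval 14, next fire after T=135 is 140
Earliest fire time = 136 (job job_A)

Answer: 136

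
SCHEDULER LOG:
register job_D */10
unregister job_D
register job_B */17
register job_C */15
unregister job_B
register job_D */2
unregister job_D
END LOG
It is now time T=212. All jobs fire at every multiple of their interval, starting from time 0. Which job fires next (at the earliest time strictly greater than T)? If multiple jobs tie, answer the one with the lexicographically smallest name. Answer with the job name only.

Op 1: register job_D */10 -> active={job_D:*/10}
Op 2: unregister job_D -> active={}
Op 3: register job_B */17 -> active={job_B:*/17}
Op 4: register job_C */15 -> active={job_B:*/17, job_C:*/15}
Op 5: unregister job_B -> active={job_C:*/15}
Op 6: register job_D */2 -> active={job_C:*/15, job_D:*/2}
Op 7: unregister job_D -> active={job_C:*/15}
  job_C: interval 15, next fire after T=212 is 225
Earliest = 225, winner (lex tiebreak) = job_C

Answer: job_C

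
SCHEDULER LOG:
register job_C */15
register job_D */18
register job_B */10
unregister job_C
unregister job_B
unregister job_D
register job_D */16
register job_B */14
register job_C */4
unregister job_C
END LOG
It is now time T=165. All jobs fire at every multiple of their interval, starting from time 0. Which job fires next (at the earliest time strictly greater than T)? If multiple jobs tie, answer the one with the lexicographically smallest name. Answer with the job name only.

Op 1: register job_C */15 -> active={job_C:*/15}
Op 2: register job_D */18 -> active={job_C:*/15, job_D:*/18}
Op 3: register job_B */10 -> active={job_B:*/10, job_C:*/15, job_D:*/18}
Op 4: unregister job_C -> active={job_B:*/10, job_D:*/18}
Op 5: unregister job_B -> active={job_D:*/18}
Op 6: unregister job_D -> active={}
Op 7: register job_D */16 -> active={job_D:*/16}
Op 8: register job_B */14 -> active={job_B:*/14, job_D:*/16}
Op 9: register job_C */4 -> active={job_B:*/14, job_C:*/4, job_D:*/16}
Op 10: unregister job_C -> active={job_B:*/14, job_D:*/16}
  job_B: interval 14, next fire after T=165 is 168
  job_D: interval 16, next fire after T=165 is 176
Earliest = 168, winner (lex tiebreak) = job_B

Answer: job_B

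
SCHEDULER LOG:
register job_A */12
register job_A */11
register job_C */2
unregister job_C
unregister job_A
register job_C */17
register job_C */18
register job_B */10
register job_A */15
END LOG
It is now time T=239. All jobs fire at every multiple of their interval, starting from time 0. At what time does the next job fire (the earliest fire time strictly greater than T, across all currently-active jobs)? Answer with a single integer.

Op 1: register job_A */12 -> active={job_A:*/12}
Op 2: register job_A */11 -> active={job_A:*/11}
Op 3: register job_C */2 -> active={job_A:*/11, job_C:*/2}
Op 4: unregister job_C -> active={job_A:*/11}
Op 5: unregister job_A -> active={}
Op 6: register job_C */17 -> active={job_C:*/17}
Op 7: register job_C */18 -> active={job_C:*/18}
Op 8: register job_B */10 -> active={job_B:*/10, job_C:*/18}
Op 9: register job_A */15 -> active={job_A:*/15, job_B:*/10, job_C:*/18}
  job_A: interval 15, next fire after T=239 is 240
  job_B: interval 10, next fire after T=239 is 240
  job_C: interval 18, next fire after T=239 is 252
Earliest fire time = 240 (job job_A)

Answer: 240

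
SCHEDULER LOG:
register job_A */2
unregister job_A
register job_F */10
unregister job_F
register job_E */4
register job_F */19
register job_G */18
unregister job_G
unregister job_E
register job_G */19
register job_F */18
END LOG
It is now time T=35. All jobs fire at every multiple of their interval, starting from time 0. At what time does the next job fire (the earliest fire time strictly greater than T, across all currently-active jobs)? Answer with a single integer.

Op 1: register job_A */2 -> active={job_A:*/2}
Op 2: unregister job_A -> active={}
Op 3: register job_F */10 -> active={job_F:*/10}
Op 4: unregister job_F -> active={}
Op 5: register job_E */4 -> active={job_E:*/4}
Op 6: register job_F */19 -> active={job_E:*/4, job_F:*/19}
Op 7: register job_G */18 -> active={job_E:*/4, job_F:*/19, job_G:*/18}
Op 8: unregister job_G -> active={job_E:*/4, job_F:*/19}
Op 9: unregister job_E -> active={job_F:*/19}
Op 10: register job_G */19 -> active={job_F:*/19, job_G:*/19}
Op 11: register job_F */18 -> active={job_F:*/18, job_G:*/19}
  job_F: interval 18, next fire after T=35 is 36
  job_G: interval 19, next fire after T=35 is 38
Earliest fire time = 36 (job job_F)

Answer: 36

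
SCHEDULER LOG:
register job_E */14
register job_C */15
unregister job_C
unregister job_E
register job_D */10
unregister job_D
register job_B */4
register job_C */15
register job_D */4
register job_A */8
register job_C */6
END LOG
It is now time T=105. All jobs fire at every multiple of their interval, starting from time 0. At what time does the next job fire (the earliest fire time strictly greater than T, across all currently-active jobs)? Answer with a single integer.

Op 1: register job_E */14 -> active={job_E:*/14}
Op 2: register job_C */15 -> active={job_C:*/15, job_E:*/14}
Op 3: unregister job_C -> active={job_E:*/14}
Op 4: unregister job_E -> active={}
Op 5: register job_D */10 -> active={job_D:*/10}
Op 6: unregister job_D -> active={}
Op 7: register job_B */4 -> active={job_B:*/4}
Op 8: register job_C */15 -> active={job_B:*/4, job_C:*/15}
Op 9: register job_D */4 -> active={job_B:*/4, job_C:*/15, job_D:*/4}
Op 10: register job_A */8 -> active={job_A:*/8, job_B:*/4, job_C:*/15, job_D:*/4}
Op 11: register job_C */6 -> active={job_A:*/8, job_B:*/4, job_C:*/6, job_D:*/4}
  job_A: interval 8, next fire after T=105 is 112
  job_B: interval 4, next fire after T=105 is 108
  job_C: interval 6, next fire after T=105 is 108
  job_D: interval 4, next fire after T=105 is 108
Earliest fire time = 108 (job job_B)

Answer: 108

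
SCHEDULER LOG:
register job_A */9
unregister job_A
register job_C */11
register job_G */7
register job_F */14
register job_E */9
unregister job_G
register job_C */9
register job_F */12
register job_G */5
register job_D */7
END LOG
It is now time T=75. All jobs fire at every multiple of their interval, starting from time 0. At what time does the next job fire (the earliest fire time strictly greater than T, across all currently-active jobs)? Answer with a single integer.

Answer: 77

Derivation:
Op 1: register job_A */9 -> active={job_A:*/9}
Op 2: unregister job_A -> active={}
Op 3: register job_C */11 -> active={job_C:*/11}
Op 4: register job_G */7 -> active={job_C:*/11, job_G:*/7}
Op 5: register job_F */14 -> active={job_C:*/11, job_F:*/14, job_G:*/7}
Op 6: register job_E */9 -> active={job_C:*/11, job_E:*/9, job_F:*/14, job_G:*/7}
Op 7: unregister job_G -> active={job_C:*/11, job_E:*/9, job_F:*/14}
Op 8: register job_C */9 -> active={job_C:*/9, job_E:*/9, job_F:*/14}
Op 9: register job_F */12 -> active={job_C:*/9, job_E:*/9, job_F:*/12}
Op 10: register job_G */5 -> active={job_C:*/9, job_E:*/9, job_F:*/12, job_G:*/5}
Op 11: register job_D */7 -> active={job_C:*/9, job_D:*/7, job_E:*/9, job_F:*/12, job_G:*/5}
  job_C: interval 9, next fire after T=75 is 81
  job_D: interval 7, next fire after T=75 is 77
  job_E: interval 9, next fire after T=75 is 81
  job_F: interval 12, next fire after T=75 is 84
  job_G: interval 5, next fire after T=75 is 80
Earliest fire time = 77 (job job_D)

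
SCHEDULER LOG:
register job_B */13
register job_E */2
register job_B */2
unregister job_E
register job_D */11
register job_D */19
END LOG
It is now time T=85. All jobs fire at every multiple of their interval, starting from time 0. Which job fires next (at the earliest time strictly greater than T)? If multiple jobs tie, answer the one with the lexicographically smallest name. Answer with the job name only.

Op 1: register job_B */13 -> active={job_B:*/13}
Op 2: register job_E */2 -> active={job_B:*/13, job_E:*/2}
Op 3: register job_B */2 -> active={job_B:*/2, job_E:*/2}
Op 4: unregister job_E -> active={job_B:*/2}
Op 5: register job_D */11 -> active={job_B:*/2, job_D:*/11}
Op 6: register job_D */19 -> active={job_B:*/2, job_D:*/19}
  job_B: interval 2, next fire after T=85 is 86
  job_D: interval 19, next fire after T=85 is 95
Earliest = 86, winner (lex tiebreak) = job_B

Answer: job_B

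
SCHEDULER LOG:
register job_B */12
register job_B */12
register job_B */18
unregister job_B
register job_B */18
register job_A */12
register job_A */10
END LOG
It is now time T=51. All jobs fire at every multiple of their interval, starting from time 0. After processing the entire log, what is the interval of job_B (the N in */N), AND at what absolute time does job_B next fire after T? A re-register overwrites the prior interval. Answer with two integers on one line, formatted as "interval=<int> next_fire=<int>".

Op 1: register job_B */12 -> active={job_B:*/12}
Op 2: register job_B */12 -> active={job_B:*/12}
Op 3: register job_B */18 -> active={job_B:*/18}
Op 4: unregister job_B -> active={}
Op 5: register job_B */18 -> active={job_B:*/18}
Op 6: register job_A */12 -> active={job_A:*/12, job_B:*/18}
Op 7: register job_A */10 -> active={job_A:*/10, job_B:*/18}
Final interval of job_B = 18
Next fire of job_B after T=51: (51//18+1)*18 = 54

Answer: interval=18 next_fire=54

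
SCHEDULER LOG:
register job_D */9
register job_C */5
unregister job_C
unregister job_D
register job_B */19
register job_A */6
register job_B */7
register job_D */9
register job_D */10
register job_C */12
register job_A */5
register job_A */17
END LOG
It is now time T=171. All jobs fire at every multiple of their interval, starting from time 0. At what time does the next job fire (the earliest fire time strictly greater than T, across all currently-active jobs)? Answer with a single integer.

Answer: 175

Derivation:
Op 1: register job_D */9 -> active={job_D:*/9}
Op 2: register job_C */5 -> active={job_C:*/5, job_D:*/9}
Op 3: unregister job_C -> active={job_D:*/9}
Op 4: unregister job_D -> active={}
Op 5: register job_B */19 -> active={job_B:*/19}
Op 6: register job_A */6 -> active={job_A:*/6, job_B:*/19}
Op 7: register job_B */7 -> active={job_A:*/6, job_B:*/7}
Op 8: register job_D */9 -> active={job_A:*/6, job_B:*/7, job_D:*/9}
Op 9: register job_D */10 -> active={job_A:*/6, job_B:*/7, job_D:*/10}
Op 10: register job_C */12 -> active={job_A:*/6, job_B:*/7, job_C:*/12, job_D:*/10}
Op 11: register job_A */5 -> active={job_A:*/5, job_B:*/7, job_C:*/12, job_D:*/10}
Op 12: register job_A */17 -> active={job_A:*/17, job_B:*/7, job_C:*/12, job_D:*/10}
  job_A: interval 17, next fire after T=171 is 187
  job_B: interval 7, next fire after T=171 is 175
  job_C: interval 12, next fire after T=171 is 180
  job_D: interval 10, next fire after T=171 is 180
Earliest fire time = 175 (job job_B)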